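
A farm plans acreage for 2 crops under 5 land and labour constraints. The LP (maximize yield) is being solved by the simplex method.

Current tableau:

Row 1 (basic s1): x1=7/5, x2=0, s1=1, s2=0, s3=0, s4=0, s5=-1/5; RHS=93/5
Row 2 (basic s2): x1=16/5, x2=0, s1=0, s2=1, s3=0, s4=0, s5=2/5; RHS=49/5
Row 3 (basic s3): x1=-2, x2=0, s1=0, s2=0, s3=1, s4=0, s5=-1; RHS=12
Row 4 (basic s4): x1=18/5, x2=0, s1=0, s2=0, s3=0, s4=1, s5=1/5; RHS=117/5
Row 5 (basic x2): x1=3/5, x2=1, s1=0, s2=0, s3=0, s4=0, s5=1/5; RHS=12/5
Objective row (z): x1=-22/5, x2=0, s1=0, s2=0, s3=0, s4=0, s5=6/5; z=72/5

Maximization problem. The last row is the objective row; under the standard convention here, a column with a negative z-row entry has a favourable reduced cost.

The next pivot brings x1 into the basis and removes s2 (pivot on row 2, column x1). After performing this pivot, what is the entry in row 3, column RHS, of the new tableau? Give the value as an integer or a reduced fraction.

145/8

Pivot element is row 2, column x1: 16/5.
Normalize row 2: new (row 2, RHS) = (49/5)/(16/5) = 49/16.
row 3 ← row 3 − (-2)·(new row 2): 12 − (-2)·(49/16) = 145/8.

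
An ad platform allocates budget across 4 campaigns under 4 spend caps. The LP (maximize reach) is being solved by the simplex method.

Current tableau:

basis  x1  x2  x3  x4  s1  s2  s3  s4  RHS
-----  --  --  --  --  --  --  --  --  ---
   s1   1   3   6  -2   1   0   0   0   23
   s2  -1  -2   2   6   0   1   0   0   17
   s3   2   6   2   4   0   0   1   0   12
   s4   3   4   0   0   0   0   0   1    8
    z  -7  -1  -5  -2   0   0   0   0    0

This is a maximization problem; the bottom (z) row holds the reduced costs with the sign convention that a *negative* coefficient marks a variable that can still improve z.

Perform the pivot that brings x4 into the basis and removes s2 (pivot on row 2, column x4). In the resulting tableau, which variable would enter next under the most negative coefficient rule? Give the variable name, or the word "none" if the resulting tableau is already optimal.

x1

Pivot element 6. New z-row = old z-row − (-2)·(row 2/6).
Updated z-row coefficients: x1: -22/3, x2: -5/3, x3: -13/3, x4: 0, s1: 0, s2: 1/3, s3: 0, s4: 0.
The most negative is -22/3 in column x1, so x1 would enter next.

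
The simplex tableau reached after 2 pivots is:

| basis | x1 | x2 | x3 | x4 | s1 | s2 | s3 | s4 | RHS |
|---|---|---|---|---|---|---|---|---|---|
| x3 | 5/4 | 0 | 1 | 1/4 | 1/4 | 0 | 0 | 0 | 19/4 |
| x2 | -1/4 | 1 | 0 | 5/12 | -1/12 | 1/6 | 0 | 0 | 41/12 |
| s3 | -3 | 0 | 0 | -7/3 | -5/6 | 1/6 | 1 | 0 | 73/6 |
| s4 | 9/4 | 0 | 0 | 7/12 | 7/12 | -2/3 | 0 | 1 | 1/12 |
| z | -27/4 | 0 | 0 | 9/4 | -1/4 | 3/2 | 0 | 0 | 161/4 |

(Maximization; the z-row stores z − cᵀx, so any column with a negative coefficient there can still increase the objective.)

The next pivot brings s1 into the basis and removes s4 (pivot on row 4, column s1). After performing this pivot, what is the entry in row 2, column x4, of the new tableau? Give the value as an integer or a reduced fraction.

Pivot element is row 4, column s1: 7/12.
Normalize row 4: new (row 4, x4) = (7/12)/(7/12) = 1.
row 2 ← row 2 − (-1/12)·(new row 4): 5/12 − (-1/12)·1 = 1/2.

1/2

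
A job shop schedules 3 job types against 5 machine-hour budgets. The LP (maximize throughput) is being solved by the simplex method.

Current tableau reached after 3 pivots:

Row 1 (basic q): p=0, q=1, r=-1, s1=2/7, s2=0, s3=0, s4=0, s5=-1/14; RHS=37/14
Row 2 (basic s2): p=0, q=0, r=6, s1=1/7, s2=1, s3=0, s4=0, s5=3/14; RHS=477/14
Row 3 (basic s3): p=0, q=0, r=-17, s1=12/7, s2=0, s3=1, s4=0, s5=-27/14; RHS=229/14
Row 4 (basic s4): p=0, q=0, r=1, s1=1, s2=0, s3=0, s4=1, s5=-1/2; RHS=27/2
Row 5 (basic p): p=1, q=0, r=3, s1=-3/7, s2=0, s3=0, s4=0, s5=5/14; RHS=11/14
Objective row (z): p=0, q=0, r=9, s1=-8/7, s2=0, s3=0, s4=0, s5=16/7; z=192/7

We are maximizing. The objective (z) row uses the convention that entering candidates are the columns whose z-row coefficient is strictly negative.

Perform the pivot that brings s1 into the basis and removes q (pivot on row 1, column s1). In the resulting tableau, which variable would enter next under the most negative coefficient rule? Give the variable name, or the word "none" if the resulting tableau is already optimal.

none

Pivot element 2/7. New z-row = old z-row − (-8/7)·(row 1/(2/7)).
Updated z-row coefficients: p: 0, q: 4, r: 5, s1: 0, s2: 0, s3: 0, s4: 0, s5: 2.
No coefficient is strictly negative; the tableau after this pivot is optimal.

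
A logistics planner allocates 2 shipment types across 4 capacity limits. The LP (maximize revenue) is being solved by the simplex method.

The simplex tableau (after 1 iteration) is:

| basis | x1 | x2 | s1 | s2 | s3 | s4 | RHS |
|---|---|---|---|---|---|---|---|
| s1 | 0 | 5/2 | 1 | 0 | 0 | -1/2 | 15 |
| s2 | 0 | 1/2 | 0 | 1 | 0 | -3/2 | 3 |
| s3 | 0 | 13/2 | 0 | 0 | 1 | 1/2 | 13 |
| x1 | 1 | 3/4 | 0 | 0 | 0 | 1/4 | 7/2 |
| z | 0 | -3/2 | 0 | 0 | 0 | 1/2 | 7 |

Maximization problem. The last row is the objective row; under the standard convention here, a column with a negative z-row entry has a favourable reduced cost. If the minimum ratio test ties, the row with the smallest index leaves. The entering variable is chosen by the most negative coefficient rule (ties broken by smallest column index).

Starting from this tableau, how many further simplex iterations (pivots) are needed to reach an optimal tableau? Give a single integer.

1

pivot: x2 in, s3 out → z = 10
No improving column remains; optimal.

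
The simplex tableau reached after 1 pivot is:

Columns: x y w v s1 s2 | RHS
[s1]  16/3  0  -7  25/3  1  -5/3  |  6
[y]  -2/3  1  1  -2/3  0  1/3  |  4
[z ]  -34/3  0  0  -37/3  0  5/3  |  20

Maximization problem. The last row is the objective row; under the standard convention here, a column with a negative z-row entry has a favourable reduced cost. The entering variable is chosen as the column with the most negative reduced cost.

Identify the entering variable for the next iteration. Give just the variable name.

Objective-row coefficients: x: -34/3, y: 0, w: 0, v: -37/3, s1: 0, s2: 5/3.
The most negative is -37/3 in column v, so v enters.

v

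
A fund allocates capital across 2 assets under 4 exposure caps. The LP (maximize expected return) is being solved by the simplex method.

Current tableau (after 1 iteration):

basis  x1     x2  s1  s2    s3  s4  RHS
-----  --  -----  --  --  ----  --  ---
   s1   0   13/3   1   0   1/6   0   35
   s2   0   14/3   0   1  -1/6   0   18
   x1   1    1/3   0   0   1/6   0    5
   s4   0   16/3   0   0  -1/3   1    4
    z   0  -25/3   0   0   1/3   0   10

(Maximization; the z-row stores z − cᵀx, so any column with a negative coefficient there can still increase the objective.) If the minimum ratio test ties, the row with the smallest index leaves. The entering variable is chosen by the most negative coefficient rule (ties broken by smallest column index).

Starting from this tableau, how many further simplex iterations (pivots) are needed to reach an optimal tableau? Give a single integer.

2

pivot: x2 in, s4 out → z = 65/4
pivot: s3 in, x1 out → z = 21
No improving column remains; optimal.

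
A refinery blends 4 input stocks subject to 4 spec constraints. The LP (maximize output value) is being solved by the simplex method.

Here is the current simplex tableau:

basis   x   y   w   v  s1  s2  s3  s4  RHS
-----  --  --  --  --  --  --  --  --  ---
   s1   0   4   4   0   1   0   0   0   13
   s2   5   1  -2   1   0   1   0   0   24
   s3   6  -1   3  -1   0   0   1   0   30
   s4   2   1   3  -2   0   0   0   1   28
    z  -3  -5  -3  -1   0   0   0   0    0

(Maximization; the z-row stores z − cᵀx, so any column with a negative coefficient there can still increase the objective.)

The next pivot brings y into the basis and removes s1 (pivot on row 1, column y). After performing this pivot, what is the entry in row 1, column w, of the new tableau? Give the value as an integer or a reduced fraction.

Pivot element is row 1, column y: 4.
Normalize row 1: new (row 1, w) = 4/4 = 1.
Row 1 is the pivot row, so the entry is 1.

1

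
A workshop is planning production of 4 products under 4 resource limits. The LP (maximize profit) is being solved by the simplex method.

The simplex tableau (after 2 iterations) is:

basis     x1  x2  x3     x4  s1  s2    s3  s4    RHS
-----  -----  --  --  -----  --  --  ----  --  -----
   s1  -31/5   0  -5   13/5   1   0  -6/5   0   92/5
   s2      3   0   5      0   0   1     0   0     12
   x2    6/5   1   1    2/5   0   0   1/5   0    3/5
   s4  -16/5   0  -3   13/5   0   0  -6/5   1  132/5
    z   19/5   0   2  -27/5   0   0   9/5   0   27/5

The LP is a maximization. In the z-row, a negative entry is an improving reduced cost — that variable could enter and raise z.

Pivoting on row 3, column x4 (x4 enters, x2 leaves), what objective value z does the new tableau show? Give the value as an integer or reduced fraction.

27/2

Minimum ratio for x4: (3/5)/(2/5) = 3/2.
z changes by −(z-row coeff of x4)·ratio = −(-27/5)·(3/2) = 81/10.
New z = 27/5 + (81/10) = 27/2.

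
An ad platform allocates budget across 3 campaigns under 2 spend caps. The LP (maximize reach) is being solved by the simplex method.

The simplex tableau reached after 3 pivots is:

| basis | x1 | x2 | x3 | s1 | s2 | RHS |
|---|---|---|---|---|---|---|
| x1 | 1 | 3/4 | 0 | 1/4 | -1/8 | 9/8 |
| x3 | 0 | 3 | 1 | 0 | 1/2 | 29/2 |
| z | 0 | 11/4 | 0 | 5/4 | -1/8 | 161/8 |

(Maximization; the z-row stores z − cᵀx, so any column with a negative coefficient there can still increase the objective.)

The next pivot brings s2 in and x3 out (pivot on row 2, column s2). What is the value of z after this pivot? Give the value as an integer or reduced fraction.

95/4

Minimum ratio for s2: (29/2)/(1/2) = 29.
z changes by −(z-row coeff of s2)·ratio = −(-1/8)·29 = 29/8.
New z = 161/8 + (29/8) = 95/4.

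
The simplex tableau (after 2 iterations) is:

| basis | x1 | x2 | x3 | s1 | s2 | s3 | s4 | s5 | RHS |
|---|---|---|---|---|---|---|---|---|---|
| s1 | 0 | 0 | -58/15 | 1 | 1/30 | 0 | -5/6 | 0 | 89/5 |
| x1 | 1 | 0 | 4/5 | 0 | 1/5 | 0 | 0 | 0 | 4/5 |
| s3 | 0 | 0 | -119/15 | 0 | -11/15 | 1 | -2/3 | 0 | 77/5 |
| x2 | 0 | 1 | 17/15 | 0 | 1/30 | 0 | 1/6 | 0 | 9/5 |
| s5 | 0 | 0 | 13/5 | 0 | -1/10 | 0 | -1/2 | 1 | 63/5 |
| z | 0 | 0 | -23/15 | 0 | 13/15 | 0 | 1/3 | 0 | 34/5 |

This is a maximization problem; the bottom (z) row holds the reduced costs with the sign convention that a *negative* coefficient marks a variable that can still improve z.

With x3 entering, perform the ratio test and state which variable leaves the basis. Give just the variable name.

x1

Ratios: row 1 (s1): entry -58/15 ≤ 0, skip; row 2 (x1): (4/5)/(4/5) = 1; row 3 (s3): entry -119/15 ≤ 0, skip; row 4 (x2): (9/5)/(17/15) = 27/17; row 5 (s5): (63/5)/(13/5) = 63/13.
Minimum ratio 1 is in the x1 row, so x1 leaves.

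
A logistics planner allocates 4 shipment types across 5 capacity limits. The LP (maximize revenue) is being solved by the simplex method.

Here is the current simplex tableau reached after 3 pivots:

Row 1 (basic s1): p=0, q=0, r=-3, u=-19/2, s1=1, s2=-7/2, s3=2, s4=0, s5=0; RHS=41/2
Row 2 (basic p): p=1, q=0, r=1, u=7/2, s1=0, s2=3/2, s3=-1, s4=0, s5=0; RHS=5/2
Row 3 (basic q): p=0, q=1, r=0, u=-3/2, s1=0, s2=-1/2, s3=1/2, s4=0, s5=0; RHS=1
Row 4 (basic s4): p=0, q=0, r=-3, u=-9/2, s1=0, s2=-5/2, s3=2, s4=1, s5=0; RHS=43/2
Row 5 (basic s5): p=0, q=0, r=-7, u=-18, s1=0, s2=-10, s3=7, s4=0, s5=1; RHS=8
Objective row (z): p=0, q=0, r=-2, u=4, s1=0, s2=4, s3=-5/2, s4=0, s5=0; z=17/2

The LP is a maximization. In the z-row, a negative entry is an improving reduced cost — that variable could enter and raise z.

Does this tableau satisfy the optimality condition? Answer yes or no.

Column r has objective-row coefficient -2, which is negative; an improving pivot exists, so not yet optimal.

no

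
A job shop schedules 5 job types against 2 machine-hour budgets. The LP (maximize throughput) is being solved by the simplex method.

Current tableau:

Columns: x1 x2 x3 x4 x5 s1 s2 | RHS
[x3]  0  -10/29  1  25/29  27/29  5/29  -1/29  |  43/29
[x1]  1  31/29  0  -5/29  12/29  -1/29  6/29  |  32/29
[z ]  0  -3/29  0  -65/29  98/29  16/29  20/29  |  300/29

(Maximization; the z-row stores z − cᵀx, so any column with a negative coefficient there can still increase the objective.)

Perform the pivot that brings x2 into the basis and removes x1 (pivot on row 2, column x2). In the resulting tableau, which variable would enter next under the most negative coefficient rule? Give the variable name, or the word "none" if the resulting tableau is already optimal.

Pivot element 31/29. New z-row = old z-row − (-3/29)·(row 2/(31/29)).
Updated z-row coefficients: x1: 3/31, x2: 0, x3: 0, x4: -70/31, x5: 106/31, s1: 17/31, s2: 22/31.
The most negative is -70/31 in column x4, so x4 would enter next.

x4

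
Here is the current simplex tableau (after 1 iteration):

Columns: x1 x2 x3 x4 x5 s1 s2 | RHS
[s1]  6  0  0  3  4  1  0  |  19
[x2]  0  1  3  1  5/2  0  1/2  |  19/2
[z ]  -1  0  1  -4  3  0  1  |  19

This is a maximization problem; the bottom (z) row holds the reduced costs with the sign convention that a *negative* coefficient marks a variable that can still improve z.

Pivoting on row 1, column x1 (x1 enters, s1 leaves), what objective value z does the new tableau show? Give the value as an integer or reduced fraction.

133/6

Minimum ratio for x1: 19/6 = 19/6.
z changes by −(z-row coeff of x1)·ratio = −(-1)·(19/6) = 19/6.
New z = 19 + (19/6) = 133/6.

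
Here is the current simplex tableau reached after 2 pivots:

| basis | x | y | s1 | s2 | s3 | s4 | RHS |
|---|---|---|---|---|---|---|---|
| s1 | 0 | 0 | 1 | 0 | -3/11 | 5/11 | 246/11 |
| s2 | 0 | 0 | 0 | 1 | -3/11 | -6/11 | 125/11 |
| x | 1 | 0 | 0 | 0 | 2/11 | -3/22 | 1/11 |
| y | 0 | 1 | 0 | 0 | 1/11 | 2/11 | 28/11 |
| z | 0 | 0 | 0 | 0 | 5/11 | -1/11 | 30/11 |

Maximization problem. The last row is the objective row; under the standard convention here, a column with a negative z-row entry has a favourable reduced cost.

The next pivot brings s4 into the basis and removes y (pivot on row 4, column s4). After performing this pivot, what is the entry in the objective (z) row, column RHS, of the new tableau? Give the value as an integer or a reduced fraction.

Pivot element is row 4, column s4: 2/11.
Normalize row 4: new (row 4, RHS) = (28/11)/(2/11) = 14.
z-row ← z-row − (-1/11)·(new row 4): 30/11 − (-1/11)·14 = 4.

4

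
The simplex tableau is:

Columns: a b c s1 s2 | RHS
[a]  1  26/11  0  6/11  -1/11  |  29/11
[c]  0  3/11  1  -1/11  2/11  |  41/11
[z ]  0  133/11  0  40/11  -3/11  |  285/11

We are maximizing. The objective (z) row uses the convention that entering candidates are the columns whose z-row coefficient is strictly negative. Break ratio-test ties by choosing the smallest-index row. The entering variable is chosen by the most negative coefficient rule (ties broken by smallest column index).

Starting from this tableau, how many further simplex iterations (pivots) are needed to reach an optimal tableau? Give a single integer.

1

pivot: s2 in, c out → z = 63/2
No improving column remains; optimal.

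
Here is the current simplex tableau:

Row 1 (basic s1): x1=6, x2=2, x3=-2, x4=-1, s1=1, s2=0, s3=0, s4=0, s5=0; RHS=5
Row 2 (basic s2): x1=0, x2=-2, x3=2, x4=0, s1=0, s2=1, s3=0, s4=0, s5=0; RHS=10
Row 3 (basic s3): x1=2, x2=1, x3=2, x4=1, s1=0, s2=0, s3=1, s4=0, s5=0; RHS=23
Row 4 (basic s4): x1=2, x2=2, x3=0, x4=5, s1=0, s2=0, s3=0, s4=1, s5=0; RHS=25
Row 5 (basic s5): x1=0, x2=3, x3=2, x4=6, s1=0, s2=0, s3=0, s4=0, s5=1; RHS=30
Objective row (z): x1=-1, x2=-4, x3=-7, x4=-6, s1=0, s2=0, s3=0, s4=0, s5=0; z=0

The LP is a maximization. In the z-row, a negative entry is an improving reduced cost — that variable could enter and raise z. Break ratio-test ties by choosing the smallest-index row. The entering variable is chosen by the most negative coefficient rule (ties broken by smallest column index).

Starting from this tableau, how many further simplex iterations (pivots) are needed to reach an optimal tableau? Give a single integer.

3

pivot: x3 in, s2 out → z = 35
pivot: x2 in, s5 out → z = 79
pivot: x1 in, s3 out → z = 159/2
No improving column remains; optimal.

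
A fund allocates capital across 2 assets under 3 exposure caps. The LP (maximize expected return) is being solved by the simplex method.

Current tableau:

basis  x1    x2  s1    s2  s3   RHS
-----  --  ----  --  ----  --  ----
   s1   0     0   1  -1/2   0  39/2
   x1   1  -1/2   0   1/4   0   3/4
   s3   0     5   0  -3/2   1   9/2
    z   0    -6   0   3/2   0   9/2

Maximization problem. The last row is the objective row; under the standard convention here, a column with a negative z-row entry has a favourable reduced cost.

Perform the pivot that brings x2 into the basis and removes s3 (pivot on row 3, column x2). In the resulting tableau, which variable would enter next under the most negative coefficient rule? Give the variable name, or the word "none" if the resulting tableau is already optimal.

s2

Pivot element 5. New z-row = old z-row − (-6)·(row 3/5).
Updated z-row coefficients: x1: 0, x2: 0, s1: 0, s2: -3/10, s3: 6/5.
The most negative is -3/10 in column s2, so s2 would enter next.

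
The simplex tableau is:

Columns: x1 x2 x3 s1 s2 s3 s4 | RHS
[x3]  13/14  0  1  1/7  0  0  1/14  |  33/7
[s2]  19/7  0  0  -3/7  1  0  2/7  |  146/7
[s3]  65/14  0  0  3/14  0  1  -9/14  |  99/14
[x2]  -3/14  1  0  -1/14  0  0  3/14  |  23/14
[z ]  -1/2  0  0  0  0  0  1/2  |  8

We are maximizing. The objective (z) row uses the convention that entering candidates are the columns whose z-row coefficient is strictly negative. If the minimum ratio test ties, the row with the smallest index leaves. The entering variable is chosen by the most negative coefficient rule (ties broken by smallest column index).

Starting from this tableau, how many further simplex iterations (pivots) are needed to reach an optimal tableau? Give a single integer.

1

pivot: x1 in, s3 out → z = 1139/130
No improving column remains; optimal.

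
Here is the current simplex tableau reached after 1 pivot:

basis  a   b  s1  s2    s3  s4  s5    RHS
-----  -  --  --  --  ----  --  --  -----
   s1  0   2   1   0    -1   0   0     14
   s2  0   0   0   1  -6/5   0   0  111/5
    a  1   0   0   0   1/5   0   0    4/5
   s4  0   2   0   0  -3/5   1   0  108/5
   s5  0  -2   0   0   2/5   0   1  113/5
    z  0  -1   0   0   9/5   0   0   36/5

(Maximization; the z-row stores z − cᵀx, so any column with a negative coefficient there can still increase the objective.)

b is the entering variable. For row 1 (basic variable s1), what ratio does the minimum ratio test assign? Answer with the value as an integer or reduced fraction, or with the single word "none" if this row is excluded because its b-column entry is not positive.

7

Ratio = RHS / (b entry) = 14 / 2 = 7.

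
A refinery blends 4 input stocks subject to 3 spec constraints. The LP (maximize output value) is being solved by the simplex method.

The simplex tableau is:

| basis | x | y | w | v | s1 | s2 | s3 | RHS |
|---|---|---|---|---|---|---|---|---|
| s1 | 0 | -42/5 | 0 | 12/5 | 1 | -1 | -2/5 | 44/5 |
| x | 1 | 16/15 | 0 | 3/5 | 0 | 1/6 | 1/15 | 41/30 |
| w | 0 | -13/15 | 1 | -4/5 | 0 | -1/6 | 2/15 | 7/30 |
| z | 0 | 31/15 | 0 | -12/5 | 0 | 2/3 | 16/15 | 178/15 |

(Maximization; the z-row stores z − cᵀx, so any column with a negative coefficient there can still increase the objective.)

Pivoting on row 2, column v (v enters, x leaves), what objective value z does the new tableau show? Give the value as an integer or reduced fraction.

Minimum ratio for v: (41/30)/(3/5) = 41/18.
z changes by −(z-row coeff of v)·ratio = −(-12/5)·(41/18) = 82/15.
New z = 178/15 + (82/15) = 52/3.

52/3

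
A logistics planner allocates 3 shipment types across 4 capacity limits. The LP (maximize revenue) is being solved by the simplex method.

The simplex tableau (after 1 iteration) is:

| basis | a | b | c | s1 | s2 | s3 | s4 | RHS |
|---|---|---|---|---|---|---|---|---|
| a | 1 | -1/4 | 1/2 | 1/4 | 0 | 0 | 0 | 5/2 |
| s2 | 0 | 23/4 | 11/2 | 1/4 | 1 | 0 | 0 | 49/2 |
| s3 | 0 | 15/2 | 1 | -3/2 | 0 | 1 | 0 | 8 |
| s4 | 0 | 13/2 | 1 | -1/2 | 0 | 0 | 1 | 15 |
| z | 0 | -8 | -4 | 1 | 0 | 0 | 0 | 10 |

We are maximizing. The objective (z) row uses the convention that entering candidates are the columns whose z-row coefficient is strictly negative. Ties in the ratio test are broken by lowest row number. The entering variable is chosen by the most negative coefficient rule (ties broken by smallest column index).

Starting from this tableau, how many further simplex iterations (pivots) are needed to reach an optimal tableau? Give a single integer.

2

pivot: b in, s3 out → z = 278/15
pivot: c in, s2 out → z = 2124/71
No improving column remains; optimal.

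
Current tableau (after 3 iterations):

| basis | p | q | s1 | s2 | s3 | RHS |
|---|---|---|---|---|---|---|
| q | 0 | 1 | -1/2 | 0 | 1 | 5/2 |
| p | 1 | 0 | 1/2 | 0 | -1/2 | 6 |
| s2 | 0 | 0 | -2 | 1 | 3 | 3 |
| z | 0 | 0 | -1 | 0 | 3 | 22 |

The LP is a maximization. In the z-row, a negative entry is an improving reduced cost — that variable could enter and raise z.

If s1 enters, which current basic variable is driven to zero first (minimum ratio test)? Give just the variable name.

Ratios: row 1 (q): entry -1/2 ≤ 0, skip; row 2 (p): 6/(1/2) = 12; row 3 (s2): entry -2 ≤ 0, skip.
Minimum ratio 12 is in the p row, so p leaves.

p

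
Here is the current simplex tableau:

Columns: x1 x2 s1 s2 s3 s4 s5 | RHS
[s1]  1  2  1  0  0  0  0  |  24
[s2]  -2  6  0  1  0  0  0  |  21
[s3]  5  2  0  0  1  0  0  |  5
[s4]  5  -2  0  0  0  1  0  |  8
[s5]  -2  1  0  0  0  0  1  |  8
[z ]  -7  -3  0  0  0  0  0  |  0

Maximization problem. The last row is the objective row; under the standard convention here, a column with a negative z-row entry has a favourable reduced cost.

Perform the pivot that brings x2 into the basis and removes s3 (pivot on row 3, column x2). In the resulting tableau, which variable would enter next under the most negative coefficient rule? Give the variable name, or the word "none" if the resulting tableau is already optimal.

Pivot element 2. New z-row = old z-row − (-3)·(row 3/2).
Updated z-row coefficients: x1: 1/2, x2: 0, s1: 0, s2: 0, s3: 3/2, s4: 0, s5: 0.
No coefficient is strictly negative; the tableau after this pivot is optimal.

none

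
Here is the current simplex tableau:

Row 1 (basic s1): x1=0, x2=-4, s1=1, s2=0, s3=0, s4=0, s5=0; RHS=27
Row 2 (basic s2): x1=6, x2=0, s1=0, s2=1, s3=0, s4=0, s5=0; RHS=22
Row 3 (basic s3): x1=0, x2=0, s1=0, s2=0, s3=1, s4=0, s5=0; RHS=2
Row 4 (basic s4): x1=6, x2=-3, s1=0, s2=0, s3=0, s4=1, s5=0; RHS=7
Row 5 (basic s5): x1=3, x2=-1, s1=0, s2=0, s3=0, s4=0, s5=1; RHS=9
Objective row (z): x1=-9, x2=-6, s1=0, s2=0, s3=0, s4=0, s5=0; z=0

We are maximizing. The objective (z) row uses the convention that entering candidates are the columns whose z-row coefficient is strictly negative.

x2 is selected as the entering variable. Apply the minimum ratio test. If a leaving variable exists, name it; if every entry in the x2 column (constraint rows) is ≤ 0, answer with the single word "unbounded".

x2-column entries: row 1: -4, row 2: 0, row 3: 0, row 4: -3, row 5: -1. All ≤ 0, so x2 can increase without bound; the LP is unbounded in this direction.

unbounded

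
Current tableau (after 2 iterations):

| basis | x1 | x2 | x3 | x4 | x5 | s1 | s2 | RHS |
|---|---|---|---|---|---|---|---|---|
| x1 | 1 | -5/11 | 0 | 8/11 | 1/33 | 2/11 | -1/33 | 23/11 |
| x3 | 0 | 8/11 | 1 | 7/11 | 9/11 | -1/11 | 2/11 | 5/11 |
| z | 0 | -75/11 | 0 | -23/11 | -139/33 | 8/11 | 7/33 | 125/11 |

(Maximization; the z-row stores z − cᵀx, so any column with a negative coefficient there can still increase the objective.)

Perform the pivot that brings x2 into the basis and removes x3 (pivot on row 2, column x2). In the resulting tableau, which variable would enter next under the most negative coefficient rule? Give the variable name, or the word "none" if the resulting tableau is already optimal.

Pivot element 8/11. New z-row = old z-row − (-75/11)·(row 2/(8/11)).
Updated z-row coefficients: x1: 0, x2: 0, x3: 75/8, x4: 31/8, x5: 83/24, s1: -1/8, s2: 23/12.
The most negative is -1/8 in column s1, so s1 would enter next.

s1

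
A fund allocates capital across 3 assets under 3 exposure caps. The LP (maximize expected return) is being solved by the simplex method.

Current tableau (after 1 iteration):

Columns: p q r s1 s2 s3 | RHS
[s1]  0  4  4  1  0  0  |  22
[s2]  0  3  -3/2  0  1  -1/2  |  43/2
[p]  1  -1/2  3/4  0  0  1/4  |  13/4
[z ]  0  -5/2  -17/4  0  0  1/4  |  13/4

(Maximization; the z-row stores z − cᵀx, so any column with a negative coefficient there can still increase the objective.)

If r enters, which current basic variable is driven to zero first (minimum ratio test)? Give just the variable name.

Ratios: row 1 (s1): 22/4 = 11/2; row 2 (s2): entry -3/2 ≤ 0, skip; row 3 (p): (13/4)/(3/4) = 13/3.
Minimum ratio 13/3 is in the p row, so p leaves.

p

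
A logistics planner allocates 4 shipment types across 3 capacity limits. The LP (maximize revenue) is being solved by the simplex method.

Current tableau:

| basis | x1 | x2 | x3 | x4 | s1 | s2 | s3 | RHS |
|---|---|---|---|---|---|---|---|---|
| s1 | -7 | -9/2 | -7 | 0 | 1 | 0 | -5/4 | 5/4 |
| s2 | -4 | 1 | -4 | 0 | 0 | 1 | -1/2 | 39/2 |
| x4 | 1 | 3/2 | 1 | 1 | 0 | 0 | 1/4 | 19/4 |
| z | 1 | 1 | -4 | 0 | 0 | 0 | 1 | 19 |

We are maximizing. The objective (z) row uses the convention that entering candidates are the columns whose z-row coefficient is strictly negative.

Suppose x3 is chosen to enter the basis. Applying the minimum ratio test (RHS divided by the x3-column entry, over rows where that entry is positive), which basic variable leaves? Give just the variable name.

x4

Ratios: row 1 (s1): entry -7 ≤ 0, skip; row 2 (s2): entry -4 ≤ 0, skip; row 3 (x4): (19/4)/1 = 19/4.
Minimum ratio 19/4 is in the x4 row, so x4 leaves.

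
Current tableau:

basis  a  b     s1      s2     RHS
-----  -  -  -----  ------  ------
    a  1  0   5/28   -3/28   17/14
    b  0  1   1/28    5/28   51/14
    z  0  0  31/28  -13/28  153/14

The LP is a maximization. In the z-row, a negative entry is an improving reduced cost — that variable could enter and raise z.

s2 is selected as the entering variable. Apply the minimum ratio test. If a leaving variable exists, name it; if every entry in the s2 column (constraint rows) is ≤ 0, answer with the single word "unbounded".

b

Ratios: row 1 (a): entry -3/28 ≤ 0, skip; row 2 (b): (51/14)/(5/28) = 102/5.
Minimum ratio is in the b row, so b leaves.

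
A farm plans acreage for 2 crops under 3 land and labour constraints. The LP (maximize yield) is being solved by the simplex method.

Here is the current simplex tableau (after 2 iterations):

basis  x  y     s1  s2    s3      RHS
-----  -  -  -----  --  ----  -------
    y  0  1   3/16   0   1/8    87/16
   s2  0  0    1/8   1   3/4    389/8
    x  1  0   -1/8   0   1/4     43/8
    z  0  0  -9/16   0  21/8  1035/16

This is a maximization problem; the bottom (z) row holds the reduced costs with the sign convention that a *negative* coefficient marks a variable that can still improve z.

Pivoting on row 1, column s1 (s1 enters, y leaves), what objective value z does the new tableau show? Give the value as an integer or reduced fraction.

81

Minimum ratio for s1: (87/16)/(3/16) = 29.
z changes by −(z-row coeff of s1)·ratio = −(-9/16)·29 = 261/16.
New z = 1035/16 + (261/16) = 81.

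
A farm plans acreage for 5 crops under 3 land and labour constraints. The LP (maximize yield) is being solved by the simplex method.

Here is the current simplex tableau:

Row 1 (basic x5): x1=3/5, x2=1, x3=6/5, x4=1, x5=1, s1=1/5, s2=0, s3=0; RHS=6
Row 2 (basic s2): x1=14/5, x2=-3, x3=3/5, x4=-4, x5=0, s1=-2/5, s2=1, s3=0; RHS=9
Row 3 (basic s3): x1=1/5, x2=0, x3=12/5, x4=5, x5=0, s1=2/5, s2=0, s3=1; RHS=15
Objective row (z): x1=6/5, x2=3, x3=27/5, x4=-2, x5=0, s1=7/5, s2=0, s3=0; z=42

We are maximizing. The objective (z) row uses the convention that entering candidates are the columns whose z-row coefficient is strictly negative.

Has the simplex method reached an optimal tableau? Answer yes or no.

Column x4 has objective-row coefficient -2, which is negative; an improving pivot exists, so not yet optimal.

no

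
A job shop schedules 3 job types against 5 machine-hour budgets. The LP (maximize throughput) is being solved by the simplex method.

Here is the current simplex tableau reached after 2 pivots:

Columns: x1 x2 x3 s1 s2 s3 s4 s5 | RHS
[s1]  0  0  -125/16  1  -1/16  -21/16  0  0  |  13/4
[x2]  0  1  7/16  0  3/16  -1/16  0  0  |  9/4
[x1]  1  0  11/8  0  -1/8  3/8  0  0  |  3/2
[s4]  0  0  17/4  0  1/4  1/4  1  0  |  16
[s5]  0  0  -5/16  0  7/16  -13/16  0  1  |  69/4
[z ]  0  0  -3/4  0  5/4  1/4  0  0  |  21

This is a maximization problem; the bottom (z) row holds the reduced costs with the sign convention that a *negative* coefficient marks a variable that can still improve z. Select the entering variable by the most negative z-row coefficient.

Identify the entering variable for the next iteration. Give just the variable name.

x3

Objective-row coefficients: x1: 0, x2: 0, x3: -3/4, s1: 0, s2: 5/4, s3: 1/4, s4: 0, s5: 0.
The most negative is -3/4 in column x3, so x3 enters.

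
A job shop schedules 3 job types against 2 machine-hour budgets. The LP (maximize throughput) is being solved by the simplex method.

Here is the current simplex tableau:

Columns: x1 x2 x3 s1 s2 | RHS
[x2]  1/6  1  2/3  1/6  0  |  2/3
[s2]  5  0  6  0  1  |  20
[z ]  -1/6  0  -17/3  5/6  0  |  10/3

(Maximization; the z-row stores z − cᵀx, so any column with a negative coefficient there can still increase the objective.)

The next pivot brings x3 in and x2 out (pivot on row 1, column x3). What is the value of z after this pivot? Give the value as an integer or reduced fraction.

9

Minimum ratio for x3: (2/3)/(2/3) = 1.
z changes by −(z-row coeff of x3)·ratio = −(-17/3)·1 = 17/3.
New z = 10/3 + (17/3) = 9.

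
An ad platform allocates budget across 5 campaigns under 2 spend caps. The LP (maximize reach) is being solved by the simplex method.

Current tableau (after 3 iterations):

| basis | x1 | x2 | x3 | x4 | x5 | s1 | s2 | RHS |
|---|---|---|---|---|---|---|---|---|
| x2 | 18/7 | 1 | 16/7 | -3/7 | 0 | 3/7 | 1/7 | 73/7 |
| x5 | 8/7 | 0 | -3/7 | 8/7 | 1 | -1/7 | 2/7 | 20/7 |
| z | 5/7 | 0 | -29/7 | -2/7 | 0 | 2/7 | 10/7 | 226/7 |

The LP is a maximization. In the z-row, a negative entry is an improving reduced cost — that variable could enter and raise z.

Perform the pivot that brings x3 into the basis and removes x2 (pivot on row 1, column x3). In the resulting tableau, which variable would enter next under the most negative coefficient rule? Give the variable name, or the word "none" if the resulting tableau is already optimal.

x4

Pivot element 16/7. New z-row = old z-row − (-29/7)·(row 1/(16/7)).
Updated z-row coefficients: x1: 43/8, x2: 29/16, x3: 0, x4: -17/16, x5: 0, s1: 17/16, s2: 27/16.
The most negative is -17/16 in column x4, so x4 would enter next.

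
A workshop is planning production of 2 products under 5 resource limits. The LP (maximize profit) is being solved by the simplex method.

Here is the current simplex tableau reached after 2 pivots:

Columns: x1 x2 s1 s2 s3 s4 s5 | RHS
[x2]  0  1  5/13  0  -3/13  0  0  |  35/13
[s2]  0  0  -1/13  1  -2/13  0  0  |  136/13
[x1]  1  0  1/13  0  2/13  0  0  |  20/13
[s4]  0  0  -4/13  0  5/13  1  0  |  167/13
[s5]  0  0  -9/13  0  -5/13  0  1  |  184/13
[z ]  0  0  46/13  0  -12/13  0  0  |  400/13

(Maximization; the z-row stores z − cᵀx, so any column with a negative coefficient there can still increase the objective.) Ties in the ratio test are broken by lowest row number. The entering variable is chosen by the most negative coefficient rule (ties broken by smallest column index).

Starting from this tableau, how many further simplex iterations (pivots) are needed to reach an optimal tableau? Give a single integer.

1

pivot: s3 in, x1 out → z = 40
No improving column remains; optimal.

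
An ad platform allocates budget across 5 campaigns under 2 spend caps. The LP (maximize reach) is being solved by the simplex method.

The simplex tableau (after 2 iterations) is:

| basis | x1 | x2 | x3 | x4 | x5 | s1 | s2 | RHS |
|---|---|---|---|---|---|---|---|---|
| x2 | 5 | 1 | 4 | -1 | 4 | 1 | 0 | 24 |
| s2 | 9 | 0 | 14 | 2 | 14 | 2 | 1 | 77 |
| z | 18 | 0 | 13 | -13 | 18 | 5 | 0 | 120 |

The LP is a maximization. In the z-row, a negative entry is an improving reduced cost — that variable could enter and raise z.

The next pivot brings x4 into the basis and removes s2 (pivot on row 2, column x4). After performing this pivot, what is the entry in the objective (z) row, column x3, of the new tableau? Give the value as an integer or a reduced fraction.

Pivot element is row 2, column x4: 2.
Normalize row 2: new (row 2, x3) = 14/2 = 7.
z-row ← z-row − (-13)·(new row 2): 13 − (-13)·7 = 104.

104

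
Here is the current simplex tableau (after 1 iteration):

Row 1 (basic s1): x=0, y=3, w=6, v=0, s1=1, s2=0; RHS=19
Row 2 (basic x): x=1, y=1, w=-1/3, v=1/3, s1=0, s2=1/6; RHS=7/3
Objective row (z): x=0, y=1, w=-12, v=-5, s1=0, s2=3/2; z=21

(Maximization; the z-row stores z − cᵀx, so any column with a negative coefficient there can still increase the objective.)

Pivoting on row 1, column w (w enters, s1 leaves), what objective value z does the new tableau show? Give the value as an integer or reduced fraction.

Minimum ratio for w: 19/6 = 19/6.
z changes by −(z-row coeff of w)·ratio = −(-12)·(19/6) = 38.
New z = 21 + 38 = 59.

59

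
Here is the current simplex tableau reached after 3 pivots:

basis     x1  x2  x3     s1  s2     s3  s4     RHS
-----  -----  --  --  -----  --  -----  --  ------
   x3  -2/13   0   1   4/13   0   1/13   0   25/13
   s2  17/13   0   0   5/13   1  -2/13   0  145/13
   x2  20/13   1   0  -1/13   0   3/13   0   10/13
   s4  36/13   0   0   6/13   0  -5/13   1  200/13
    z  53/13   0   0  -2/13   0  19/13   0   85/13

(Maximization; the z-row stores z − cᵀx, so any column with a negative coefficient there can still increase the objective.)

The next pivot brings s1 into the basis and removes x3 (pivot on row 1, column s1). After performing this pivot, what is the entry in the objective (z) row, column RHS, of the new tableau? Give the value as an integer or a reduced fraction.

15/2

Pivot element is row 1, column s1: 4/13.
Normalize row 1: new (row 1, RHS) = (25/13)/(4/13) = 25/4.
z-row ← z-row − (-2/13)·(new row 1): 85/13 − (-2/13)·(25/4) = 15/2.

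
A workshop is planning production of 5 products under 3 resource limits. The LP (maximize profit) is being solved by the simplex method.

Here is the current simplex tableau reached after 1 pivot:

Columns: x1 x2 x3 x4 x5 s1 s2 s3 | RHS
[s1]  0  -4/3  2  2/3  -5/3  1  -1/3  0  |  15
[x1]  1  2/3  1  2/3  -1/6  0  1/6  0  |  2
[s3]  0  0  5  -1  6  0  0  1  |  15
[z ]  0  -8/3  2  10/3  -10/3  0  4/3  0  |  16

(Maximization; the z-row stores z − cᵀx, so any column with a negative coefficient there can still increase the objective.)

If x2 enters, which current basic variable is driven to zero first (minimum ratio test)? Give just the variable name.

Ratios: row 1 (s1): entry -4/3 ≤ 0, skip; row 2 (x1): 2/(2/3) = 3; row 3 (s3): entry 0 ≤ 0, skip.
Minimum ratio 3 is in the x1 row, so x1 leaves.

x1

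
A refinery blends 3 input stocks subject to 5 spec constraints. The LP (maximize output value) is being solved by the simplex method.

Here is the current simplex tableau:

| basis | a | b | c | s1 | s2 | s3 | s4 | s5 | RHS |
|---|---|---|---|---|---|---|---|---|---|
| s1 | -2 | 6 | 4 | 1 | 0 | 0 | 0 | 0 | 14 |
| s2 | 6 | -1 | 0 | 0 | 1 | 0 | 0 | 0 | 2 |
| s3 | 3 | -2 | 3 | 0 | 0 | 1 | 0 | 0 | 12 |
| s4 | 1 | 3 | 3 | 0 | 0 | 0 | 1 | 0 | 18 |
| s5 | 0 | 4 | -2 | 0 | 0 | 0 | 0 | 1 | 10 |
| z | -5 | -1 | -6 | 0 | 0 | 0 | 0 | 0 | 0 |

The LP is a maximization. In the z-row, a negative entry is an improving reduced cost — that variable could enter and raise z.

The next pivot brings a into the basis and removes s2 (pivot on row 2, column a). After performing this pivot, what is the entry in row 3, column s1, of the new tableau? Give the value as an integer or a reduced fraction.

0

Pivot element is row 2, column a: 6.
Normalize row 2: new (row 2, s1) = 0/6 = 0.
row 3 ← row 3 − 3·(new row 2): 0 − 3·0 = 0.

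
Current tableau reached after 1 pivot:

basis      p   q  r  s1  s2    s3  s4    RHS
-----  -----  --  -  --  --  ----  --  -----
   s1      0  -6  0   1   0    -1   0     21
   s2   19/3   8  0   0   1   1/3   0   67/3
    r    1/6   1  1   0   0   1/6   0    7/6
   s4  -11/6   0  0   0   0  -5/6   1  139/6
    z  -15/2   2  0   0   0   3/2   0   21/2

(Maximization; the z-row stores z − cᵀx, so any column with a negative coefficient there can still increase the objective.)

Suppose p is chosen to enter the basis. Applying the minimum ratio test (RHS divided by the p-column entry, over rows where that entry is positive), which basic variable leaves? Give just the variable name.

Ratios: row 1 (s1): entry 0 ≤ 0, skip; row 2 (s2): (67/3)/(19/3) = 67/19; row 3 (r): (7/6)/(1/6) = 7; row 4 (s4): entry -11/6 ≤ 0, skip.
Minimum ratio 67/19 is in the s2 row, so s2 leaves.

s2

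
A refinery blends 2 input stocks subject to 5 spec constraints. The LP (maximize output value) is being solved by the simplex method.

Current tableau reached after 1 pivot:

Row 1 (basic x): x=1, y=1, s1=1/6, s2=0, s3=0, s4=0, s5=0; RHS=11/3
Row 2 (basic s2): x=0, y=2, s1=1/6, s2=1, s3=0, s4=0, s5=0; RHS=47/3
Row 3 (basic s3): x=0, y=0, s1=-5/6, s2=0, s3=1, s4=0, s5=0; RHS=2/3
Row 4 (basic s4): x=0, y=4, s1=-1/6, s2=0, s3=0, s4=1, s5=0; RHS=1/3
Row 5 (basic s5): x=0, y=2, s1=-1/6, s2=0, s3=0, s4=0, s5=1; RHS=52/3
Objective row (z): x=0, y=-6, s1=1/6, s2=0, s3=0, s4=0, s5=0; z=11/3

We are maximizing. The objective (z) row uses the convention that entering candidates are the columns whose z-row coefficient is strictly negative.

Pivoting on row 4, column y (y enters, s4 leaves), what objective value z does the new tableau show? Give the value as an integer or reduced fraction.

25/6

Minimum ratio for y: (1/3)/4 = 1/12.
z changes by −(z-row coeff of y)·ratio = −(-6)·(1/12) = 1/2.
New z = 11/3 + (1/2) = 25/6.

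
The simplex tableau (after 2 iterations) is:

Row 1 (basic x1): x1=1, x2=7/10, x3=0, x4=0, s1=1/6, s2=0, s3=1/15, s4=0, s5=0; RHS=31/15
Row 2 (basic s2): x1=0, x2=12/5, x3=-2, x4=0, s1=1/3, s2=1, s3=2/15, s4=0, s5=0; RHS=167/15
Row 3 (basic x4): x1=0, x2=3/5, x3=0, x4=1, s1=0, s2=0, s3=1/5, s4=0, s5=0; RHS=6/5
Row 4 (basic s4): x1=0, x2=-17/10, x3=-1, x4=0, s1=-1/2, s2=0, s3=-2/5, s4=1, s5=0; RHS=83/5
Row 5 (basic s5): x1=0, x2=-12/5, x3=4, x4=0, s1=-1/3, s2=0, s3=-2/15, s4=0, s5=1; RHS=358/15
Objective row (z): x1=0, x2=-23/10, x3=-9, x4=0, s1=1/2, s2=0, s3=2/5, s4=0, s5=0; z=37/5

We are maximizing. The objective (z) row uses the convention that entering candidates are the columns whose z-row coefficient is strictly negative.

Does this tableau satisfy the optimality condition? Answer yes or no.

Column x2 has objective-row coefficient -23/10, which is negative; an improving pivot exists, so not yet optimal.

no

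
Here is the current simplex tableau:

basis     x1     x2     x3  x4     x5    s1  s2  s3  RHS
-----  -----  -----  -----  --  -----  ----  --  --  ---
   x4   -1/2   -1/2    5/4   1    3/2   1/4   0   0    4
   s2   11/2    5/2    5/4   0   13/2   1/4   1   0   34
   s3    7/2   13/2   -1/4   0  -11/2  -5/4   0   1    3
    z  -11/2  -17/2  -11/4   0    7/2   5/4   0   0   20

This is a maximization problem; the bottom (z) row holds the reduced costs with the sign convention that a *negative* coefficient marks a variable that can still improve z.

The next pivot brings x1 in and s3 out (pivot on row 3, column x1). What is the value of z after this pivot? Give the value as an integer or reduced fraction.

Minimum ratio for x1: 3/(7/2) = 6/7.
z changes by −(z-row coeff of x1)·ratio = −(-11/2)·(6/7) = 33/7.
New z = 20 + (33/7) = 173/7.

173/7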